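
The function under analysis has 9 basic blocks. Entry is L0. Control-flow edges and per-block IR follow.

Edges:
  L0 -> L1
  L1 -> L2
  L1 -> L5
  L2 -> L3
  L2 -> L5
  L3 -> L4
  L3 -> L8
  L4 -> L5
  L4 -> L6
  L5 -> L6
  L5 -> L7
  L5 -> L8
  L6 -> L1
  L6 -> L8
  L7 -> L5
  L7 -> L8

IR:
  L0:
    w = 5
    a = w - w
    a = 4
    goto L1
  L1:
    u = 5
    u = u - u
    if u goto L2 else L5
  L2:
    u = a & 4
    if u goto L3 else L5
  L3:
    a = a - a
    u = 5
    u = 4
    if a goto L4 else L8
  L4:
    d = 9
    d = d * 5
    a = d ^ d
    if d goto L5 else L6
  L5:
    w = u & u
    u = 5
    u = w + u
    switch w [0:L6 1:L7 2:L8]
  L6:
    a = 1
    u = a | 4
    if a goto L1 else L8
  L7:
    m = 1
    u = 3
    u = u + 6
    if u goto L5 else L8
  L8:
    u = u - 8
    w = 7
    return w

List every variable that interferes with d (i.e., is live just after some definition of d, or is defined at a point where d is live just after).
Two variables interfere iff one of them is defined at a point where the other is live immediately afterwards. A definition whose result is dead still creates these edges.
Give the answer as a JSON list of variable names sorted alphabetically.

def/use:
  L0: {a,w} / ∅
  L1: {u} / ∅
  L2: {u} / {a}
  L3: {a,u} / {a}
  L4: {a,d} / ∅
  L5: {u,w} / {u}
  L6: {a,u} / ∅
  L7: {m,u} / ∅
  L8: {u,w} / {u}

Backward fixpoint:
  L0: in=∅ out={a}
  L1: in={a} out={a,u}
  L2: in={a} out={a,u}
  L3: in={a} out={u}
  L4: in={u} out={u}
  L5: in={u} out={u}
  L6: in=∅ out={a,u}
  L7: in=∅ out={u}
  L8: in={u} out=∅

Interference:
  a — {d,u}
  d — {a,u}
  m — ∅
  u — {a,d,w}
  w — {u}

N(d) = ["a", "u"]

Answer: ["a", "u"]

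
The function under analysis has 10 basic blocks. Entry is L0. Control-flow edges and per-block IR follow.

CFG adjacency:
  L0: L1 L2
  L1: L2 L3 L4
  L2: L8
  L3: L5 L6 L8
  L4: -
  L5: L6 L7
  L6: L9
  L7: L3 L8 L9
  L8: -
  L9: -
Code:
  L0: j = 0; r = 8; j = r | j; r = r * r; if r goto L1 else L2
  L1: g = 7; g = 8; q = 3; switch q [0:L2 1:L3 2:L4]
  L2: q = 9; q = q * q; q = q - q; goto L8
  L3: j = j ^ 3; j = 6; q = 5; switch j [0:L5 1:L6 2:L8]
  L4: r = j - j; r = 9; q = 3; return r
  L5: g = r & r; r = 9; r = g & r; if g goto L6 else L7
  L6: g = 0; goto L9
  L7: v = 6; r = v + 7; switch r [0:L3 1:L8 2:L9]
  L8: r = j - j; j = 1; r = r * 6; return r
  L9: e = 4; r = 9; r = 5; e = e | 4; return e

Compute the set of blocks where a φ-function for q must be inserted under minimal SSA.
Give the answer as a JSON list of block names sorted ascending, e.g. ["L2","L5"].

Answer: ["L2", "L3", "L8"]

Working:
idom tree: L1←L0 L2←L0 L3←L1 L4←L1 L5←L3 L6←L3 L7←L5 L8←L0 L9←L3
Dom∩ at merges:
  L2: preds {L0,L1}: {L0} ∩ {L0,L1} = {L0}; idom=L0
  L3: preds {L1,L7}: {L0,L1} ∩ {L0,L1,L3,L5,L7} = {L0,L1}; idom=L1
  L6: preds {L3,L5}: {L0,L1,L3} ∩ {L0,L1,L3,L5} = {L0,L1,L3}; idom=L3
  L8: preds {L2,L3,L7}: {L0,L2} ∩ {L0,L1,L3} ∩ {L0,L1,L3,L5,L7} = {L0}; idom=L0
  L9: preds {L6,L7}: {L0,L1,L3,L6} ∩ {L0,L1,L3,L5,L7} = {L0,L1,L3}; idom=L3

DF derivation:
  join L2 pred L0: · stop@L0
  join L2 pred L1: L1 stop@L0
  join L3 pred L1: · stop@L1
  join L3 pred L7: L7→L5→L3 stop@L1
  join L6 pred L3: · stop@L3
  join L6 pred L5: L5 stop@L3
  join L8 pred L2: L2 stop@L0
  join L8 pred L3: L3→L1 stop@L0
  join L8 pred L7: L7→L5→L3→L1 stop@L0
  join L9 pred L6: L6 stop@L3
  join L9 pred L7: L7→L5 stop@L3
  DF(L0)=∅
  DF(L1)={L2,L8}
  DF(L2)={L8}
  DF(L3)={L3,L8}
  DF(L4)=∅
  DF(L5)={L3,L6,L8,L9}
  DF(L6)={L9}
  DF(L7)={L3,L8,L9}
  DF(L8)=∅
  DF(L9)=∅

φ for q: defs {L1,L2,L3,L4}
  DF⁺ = {L2,L3,L8}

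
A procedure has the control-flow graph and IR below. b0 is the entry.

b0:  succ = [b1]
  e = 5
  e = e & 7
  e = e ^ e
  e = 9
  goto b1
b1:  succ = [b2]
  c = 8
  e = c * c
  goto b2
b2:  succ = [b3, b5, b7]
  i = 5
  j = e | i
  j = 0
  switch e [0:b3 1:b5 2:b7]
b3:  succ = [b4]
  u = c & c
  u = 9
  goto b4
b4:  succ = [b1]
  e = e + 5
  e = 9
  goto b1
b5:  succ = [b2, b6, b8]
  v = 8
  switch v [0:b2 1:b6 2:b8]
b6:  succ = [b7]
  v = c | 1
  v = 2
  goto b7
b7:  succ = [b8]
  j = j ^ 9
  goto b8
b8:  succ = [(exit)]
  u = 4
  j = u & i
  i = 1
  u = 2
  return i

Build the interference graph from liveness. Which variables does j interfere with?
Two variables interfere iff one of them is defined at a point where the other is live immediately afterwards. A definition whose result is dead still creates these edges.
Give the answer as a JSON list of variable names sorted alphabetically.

def/use:
  b0 def {e} use ∅
  b1 def {c,e} use ∅
  b2 def {i,j} use {e}
  b3 def {u} use {c}
  b4 def {e} use {e}
  b5 def {v} use ∅
  b6 def {v} use {c}
  b7 def {j} use {j}
  b8 def {i,j,u} use {i}

Backward fixpoint:
  live b0: ∅→∅
  live b1: ∅→{c,e}
  live b2: {c,e}→{c,e,i,j}
  live b3: {c,e}→{e}
  live b4: {e}→∅
  live b5: {c,e,i,j}→{c,e,i,j}
  live b6: {c,i,j}→{i,j}
  live b7: {i,j}→{i}
  live b8: {i}→∅

Interfere edges:
  c — {e,i,j,v}
  e — {c,i,j,u,v}
  i — {c,e,j,u,v}
  j — {c,e,i,v}
  u — {e,i}
  v — {c,e,i,j}

N(j) = ["c", "e", "i", "v"]

Answer: ["c", "e", "i", "v"]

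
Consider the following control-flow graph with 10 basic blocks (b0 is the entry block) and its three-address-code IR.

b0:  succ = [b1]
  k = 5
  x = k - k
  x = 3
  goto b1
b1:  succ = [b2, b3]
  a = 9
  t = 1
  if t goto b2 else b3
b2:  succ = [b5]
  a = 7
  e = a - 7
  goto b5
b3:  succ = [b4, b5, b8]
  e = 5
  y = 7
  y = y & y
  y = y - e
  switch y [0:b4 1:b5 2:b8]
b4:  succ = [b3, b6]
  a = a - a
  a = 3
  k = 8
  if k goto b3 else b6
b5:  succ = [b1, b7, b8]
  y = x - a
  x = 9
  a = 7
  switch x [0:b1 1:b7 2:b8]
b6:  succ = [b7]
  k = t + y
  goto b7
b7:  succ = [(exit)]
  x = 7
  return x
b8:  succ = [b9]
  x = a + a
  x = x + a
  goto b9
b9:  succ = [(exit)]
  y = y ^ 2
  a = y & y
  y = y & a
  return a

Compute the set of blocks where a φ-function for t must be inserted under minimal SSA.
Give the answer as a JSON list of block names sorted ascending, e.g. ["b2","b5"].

Answer: ["b1"]

Derivation:
idom tree: b1←b0 b2←b1 b3←b1 b4←b3 b5←b1 b6←b4 b7←b1 b8←b1 b9←b8
Dom∩ at merges:
  b1: preds {b0,b5}: {b0} ∩ {b0,b1,b5} = {b0}; idom=b0
  b3: preds {b1,b4}: {b0,b1} ∩ {b0,b1,b3,b4} = {b0,b1}; idom=b1
  b5: preds {b2,b3}: {b0,b1,b2} ∩ {b0,b1,b3} = {b0,b1}; idom=b1
  b7: preds {b5,b6}: {b0,b1,b5} ∩ {b0,b1,b3,b4,b6} = {b0,b1}; idom=b1
  b8: preds {b3,b5}: {b0,b1,b3} ∩ {b0,b1,b5} = {b0,b1}; idom=b1

Frontier:
  join b1 pred b0: · stop@b0
  join b1 pred b5: b5→b1 stop@b0
  join b3 pred b1: · stop@b1
  join b3 pred b4: b4→b3 stop@b1
  join b5 pred b2: b2 stop@b1
  join b5 pred b3: b3 stop@b1
  join b7 pred b5: b5 stop@b1
  join b7 pred b6: b6→b4→b3 stop@b1
  join b8 pred b3: b3 stop@b1
  join b8 pred b5: b5 stop@b1
  b0 → ∅
  b1 → {b1}
  b2 → {b5}
  b3 → {b3,b5,b7,b8}
  b4 → {b3,b7}
  b5 → {b1,b7,b8}
  b6 → {b7}
  b7 → ∅
  b8 → ∅
  b9 → ∅

φ for t: defs {b1}
  DF⁺ = {b1}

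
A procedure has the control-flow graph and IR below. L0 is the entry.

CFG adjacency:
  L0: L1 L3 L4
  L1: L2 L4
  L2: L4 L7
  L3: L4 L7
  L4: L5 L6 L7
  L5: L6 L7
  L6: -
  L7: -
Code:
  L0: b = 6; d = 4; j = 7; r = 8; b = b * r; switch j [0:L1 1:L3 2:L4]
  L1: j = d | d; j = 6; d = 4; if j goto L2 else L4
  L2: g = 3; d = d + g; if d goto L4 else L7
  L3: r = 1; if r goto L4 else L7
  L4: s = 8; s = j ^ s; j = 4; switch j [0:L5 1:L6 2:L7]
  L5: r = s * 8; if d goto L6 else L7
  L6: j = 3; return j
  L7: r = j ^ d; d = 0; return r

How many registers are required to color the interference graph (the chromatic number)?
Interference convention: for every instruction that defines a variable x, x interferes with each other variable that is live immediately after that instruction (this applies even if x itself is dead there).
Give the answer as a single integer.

Answer: 4

Derivation:
def/use:
  L0 def {b,d,j,r} use ∅
  L1 def {d,j} use {d}
  L2 def {d,g} use {d}
  L3 def {r} use ∅
  L4 def {j,s} use {j}
  L5 def {r} use {d,s}
  L6 def {j} use ∅
  L7 def {d,r} use {d,j}

Live sets:
  L0: in=∅ out={d,j}
  L1: in={d} out={d,j}
  L2: in={d,j} out={d,j}
  L3: in={d,j} out={d,j}
  L4: in={d,j} out={d,j,s}
  L5: in={d,j,s} out={d,j}
  L6: in=∅ out=∅
  L7: in={d,j} out=∅

Interfere edges:
  b: {d,j,r}
  d: {b,g,j,r,s}
  g: {d,j}
  j: {b,d,g,r,s}
  r: {b,d,j}
  s: {d,j}

Registers:
  lower bound: {b,d,j,r} mutually conflict ⇒ χ ≥ 4
  4-colouring: R0={d}  R1={j}  R2={b,g,s}  R3={r}
  χ = 4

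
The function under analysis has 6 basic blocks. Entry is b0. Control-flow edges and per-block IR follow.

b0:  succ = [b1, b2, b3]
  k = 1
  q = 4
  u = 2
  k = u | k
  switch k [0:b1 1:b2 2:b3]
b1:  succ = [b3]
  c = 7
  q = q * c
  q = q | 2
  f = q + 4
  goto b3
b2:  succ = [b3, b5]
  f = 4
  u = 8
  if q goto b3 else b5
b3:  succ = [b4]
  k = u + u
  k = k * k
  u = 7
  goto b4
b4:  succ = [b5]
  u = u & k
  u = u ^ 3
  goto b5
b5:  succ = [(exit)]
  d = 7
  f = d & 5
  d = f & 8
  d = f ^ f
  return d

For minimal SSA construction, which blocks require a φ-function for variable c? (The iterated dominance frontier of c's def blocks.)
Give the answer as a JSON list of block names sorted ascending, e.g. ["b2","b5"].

Answer: ["b3", "b5"]

Working:
idom tree: b1←b0 b2←b0 b3←b0 b4←b3 b5←b0
Join-block Dom:
  b3: preds {b0,b1,b2}: {b0} ∩ {b0,b1} ∩ {b0,b2} = {b0}; idom=b0
  b5: preds {b2,b4}: {b0,b2} ∩ {b0,b3,b4} = {b0}; idom=b0

DF walk-up:
  b3←b0: walk · to b0
  b3←b1: walk b1 to b0
  b3←b2: walk b2 to b0
  b5←b2: walk b2 to b0
  b5←b4: walk b4→b3 to b0
  b0: DF=∅
  b1: DF={b3}
  b2: DF={b3,b5}
  b3: DF={b5}
  b4: DF={b5}
  b5: DF=∅

φ for c: defs {b1}
  DF⁺ = {b3,b5}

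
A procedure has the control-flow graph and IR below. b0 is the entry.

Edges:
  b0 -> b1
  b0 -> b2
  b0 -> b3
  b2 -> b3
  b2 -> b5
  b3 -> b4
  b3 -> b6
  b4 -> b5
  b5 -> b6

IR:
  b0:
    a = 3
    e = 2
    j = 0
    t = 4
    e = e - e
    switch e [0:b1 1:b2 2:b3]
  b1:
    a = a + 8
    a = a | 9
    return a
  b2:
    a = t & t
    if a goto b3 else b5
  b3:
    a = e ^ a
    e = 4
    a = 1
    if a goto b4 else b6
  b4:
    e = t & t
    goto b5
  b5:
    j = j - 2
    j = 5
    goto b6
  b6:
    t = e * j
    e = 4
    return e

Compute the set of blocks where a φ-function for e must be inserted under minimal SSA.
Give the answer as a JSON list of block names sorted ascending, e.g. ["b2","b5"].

idom tree: b1←b0 b2←b0 b3←b0 b4←b3 b5←b0 b6←b0
Join-block Dom:
  b3: preds {b0,b2}: {b0} ∩ {b0,b2} = {b0}; idom=b0
  b5: preds {b2,b4}: {b0,b2} ∩ {b0,b3,b4} = {b0}; idom=b0
  b6: preds {b3,b5}: {b0,b3} ∩ {b0,b5} = {b0}; idom=b0

DF derivation:
  join b3 pred b0: · stop@b0
  join b3 pred b2: b2 stop@b0
  join b5 pred b2: b2 stop@b0
  join b5 pred b4: b4→b3 stop@b0
  join b6 pred b3: b3 stop@b0
  join b6 pred b5: b5 stop@b0
  b0 → ∅
  b1 → ∅
  b2 → {b3,b5}
  b3 → {b5,b6}
  b4 → {b5}
  b5 → {b6}
  b6 → ∅

φ for e: defs {b0,b3,b4,b6}
  DF⁺ = {b5,b6}

Answer: ["b5", "b6"]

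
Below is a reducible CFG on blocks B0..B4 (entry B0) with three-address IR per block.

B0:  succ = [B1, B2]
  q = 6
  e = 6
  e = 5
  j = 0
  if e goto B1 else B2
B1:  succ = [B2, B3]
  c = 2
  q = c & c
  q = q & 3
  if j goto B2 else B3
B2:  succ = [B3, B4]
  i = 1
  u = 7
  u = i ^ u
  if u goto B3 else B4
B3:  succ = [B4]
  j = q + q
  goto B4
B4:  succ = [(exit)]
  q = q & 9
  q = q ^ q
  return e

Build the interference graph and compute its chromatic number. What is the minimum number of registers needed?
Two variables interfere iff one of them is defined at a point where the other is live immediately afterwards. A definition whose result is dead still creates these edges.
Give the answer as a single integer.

Block summaries:
  B0 def {e,j,q} use ∅
  B1 def {c,q} use {j}
  B2 def {i,u} use ∅
  B3 def {j} use {q}
  B4 def {q} use {e,q}

Live sets:
  live B0: ∅→{e,j,q}
  live B1: {e,j}→{e,q}
  live B2: {e,q}→{e,q}
  live B3: {e,q}→{e,q}
  live B4: {e,q}→∅

Interference:
  c↔{e,j}
  e↔{c,i,j,q,u}
  i↔{e,q,u}
  j↔{c,e,q}
  q↔{e,i,j,u}
  u↔{e,i,q}

Registers:
  clique {e,i,q,u} ⇒ need ≥ 4
  4-colouring: R0={e}  R1={c,q}  R2={i,j}  R3={u}
  χ = 4

Answer: 4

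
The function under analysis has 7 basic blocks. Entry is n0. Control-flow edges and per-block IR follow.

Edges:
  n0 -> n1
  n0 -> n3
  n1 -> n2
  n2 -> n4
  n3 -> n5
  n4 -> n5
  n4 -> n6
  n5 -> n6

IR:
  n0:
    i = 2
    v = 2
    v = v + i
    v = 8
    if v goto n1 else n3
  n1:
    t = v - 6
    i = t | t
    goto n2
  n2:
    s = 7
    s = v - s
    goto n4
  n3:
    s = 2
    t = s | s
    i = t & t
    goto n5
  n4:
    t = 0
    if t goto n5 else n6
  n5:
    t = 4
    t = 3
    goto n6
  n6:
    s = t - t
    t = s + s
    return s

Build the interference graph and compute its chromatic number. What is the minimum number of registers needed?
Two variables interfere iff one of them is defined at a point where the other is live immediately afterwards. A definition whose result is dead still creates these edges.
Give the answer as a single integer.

Per-block:
  n0: def={i,v} ue=∅
  n1: def={i,t} ue={v}
  n2: def={s} ue={v}
  n3: def={i,s,t} ue=∅
  n4: def={t} ue=∅
  n5: def={t} ue=∅
  n6: def={s,t} ue={t}

Liveness:
  n0 li=∅ lo={v}
  n1 li={v} lo={v}
  n2 li={v} lo=∅
  n3 li=∅ lo=∅
  n4 li=∅ lo={t}
  n5 li=∅ lo={t}
  n6 li={t} lo=∅

Interference:
  i: {v}
  s: {t,v}
  t: {s,v}
  v: {i,s,t}

Chromatic number:
  clique {s,t,v} ⇒ need ≥ 3
  3-colouring: r0={v}  r1={i,s}  r2={t}
  χ = 3

Answer: 3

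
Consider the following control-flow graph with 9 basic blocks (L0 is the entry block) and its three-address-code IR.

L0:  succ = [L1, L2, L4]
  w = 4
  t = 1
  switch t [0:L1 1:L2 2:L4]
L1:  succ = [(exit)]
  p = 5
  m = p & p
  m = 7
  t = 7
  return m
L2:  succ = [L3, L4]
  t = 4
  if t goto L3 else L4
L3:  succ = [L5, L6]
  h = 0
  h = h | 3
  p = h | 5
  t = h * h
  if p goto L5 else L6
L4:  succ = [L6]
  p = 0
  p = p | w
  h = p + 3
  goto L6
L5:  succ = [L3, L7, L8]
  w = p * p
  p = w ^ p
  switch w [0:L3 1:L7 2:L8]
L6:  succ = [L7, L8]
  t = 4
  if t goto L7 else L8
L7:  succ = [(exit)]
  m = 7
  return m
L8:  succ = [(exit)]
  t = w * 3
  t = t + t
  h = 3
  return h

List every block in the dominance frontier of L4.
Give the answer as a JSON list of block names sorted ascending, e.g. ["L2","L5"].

idom tree: L1←L0 L2←L0 L3←L2 L4←L0 L5←L3 L6←L0 L7←L0 L8←L0
Dom at joins:
  L3: preds {L2,L5}: {L0,L2} ∩ {L0,L2,L3,L5} = {L0,L2}; idom=L2
  L4: preds {L0,L2}: {L0} ∩ {L0,L2} = {L0}; idom=L0
  L6: preds {L3,L4}: {L0,L2,L3} ∩ {L0,L4} = {L0}; idom=L0
  L7: preds {L5,L6}: {L0,L2,L3,L5} ∩ {L0,L6} = {L0}; idom=L0
  L8: preds {L5,L6}: {L0,L2,L3,L5} ∩ {L0,L6} = {L0}; idom=L0

Frontier:
  L3←L2: walk · to L2
  L3←L5: walk L5→L3 to L2
  L4←L0: walk · to L0
  L4←L2: walk L2 to L0
  L6←L3: walk L3→L2 to L0
  L6←L4: walk L4 to L0
  L7←L5: walk L5→L3→L2 to L0
  L7←L6: walk L6 to L0
  L8←L5: walk L5→L3→L2 to L0
  L8←L6: walk L6 to L0
  L0 → ∅
  L1 → ∅
  L2 → {L4,L6,L7,L8}
  L3 → {L3,L6,L7,L8}
  L4 → {L6}
  L5 → {L3,L7,L8}
  L6 → {L7,L8}
  L7 → ∅
  L8 → ∅

DF(L4) = ["L6"]

Answer: ["L6"]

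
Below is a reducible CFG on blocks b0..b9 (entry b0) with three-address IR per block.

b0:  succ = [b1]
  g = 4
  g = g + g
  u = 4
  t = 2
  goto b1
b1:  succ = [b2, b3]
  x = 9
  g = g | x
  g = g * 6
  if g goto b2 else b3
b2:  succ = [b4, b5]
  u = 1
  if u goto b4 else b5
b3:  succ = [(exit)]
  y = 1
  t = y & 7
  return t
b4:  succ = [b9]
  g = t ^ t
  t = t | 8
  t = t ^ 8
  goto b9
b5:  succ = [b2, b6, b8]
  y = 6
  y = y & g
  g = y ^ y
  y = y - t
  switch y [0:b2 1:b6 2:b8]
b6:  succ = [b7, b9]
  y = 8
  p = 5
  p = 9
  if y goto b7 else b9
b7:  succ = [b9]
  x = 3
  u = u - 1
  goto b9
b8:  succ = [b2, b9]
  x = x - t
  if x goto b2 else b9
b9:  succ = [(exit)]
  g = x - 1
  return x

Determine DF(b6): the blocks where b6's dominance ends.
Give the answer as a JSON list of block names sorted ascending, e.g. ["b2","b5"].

Answer: ["b9"]

Analysis:
idom tree: b1←b0 b2←b1 b3←b1 b4←b2 b5←b2 b6←b5 b7←b6 b8←b5 b9←b2
Dom at joins:
  b2: preds {b1,b5,b8}: {b0,b1} ∩ {b0,b1,b2,b5} ∩ {b0,b1,b2,b5,b8} = {b0,b1}; idom=b1
  b9: preds {b4,b6,b7,b8}: {b0,b1,b2,b4} ∩ {b0,b1,b2,b5,b6} ∩ {b0,b1,b2,b5,b6,b7} ∩ {b0,b1,b2,b5,b8} = {b0,b1,b2}; idom=b2

DF derivation:
  b2←b1: walk · to b1
  b2←b5: walk b5→b2 to b1
  b2←b8: walk b8→b5→b2 to b1
  b9←b4: walk b4 to b2
  b9←b6: walk b6→b5 to b2
  b9←b7: walk b7→b6→b5 to b2
  b9←b8: walk b8→b5 to b2
  b0: DF=∅
  b1: DF=∅
  b2: DF={b2}
  b3: DF=∅
  b4: DF={b9}
  b5: DF={b2,b9}
  b6: DF={b9}
  b7: DF={b9}
  b8: DF={b2,b9}
  b9: DF=∅

DF(b6) = ["b9"]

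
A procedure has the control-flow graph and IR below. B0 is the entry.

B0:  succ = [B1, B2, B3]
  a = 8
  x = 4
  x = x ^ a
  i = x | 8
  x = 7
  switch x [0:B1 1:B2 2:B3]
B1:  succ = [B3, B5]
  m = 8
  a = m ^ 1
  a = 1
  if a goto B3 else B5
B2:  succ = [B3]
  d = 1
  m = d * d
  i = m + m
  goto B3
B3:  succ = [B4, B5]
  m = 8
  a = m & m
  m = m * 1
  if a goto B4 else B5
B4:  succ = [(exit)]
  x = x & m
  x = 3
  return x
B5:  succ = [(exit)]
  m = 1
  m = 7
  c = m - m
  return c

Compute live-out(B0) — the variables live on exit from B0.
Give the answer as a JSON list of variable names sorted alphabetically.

Block summaries:
  B0: def={a,i,x} ue=∅
  B1: def={a,m} ue=∅
  B2: def={d,i,m} ue=∅
  B3: def={a,m} ue=∅
  B4: def={x} ue={m,x}
  B5: def={c,m} ue=∅

Backward fixpoint:
  B0: in=∅ out={x}
  B1: in={x} out={x}
  B2: in={x} out={x}
  B3: in={x} out={m,x}
  B4: in={m,x} out=∅
  B5: in=∅ out=∅

live-out(B0) = ["x"]

Answer: ["x"]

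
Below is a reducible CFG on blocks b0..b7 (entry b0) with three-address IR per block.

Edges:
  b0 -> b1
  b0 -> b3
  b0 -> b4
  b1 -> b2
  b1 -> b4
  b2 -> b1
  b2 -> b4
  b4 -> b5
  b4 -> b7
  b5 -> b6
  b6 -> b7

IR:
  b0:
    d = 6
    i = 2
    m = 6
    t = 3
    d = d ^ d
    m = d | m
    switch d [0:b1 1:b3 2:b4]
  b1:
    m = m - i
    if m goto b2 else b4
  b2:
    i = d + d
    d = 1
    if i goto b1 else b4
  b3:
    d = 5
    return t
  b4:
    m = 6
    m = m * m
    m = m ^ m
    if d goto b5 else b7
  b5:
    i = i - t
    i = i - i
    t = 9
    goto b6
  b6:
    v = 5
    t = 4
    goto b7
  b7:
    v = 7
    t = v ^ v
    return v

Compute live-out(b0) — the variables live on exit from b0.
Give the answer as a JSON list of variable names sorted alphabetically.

Per-block:
  b0 def {d,i,m,t} use ∅
  b1 def {m} use {i,m}
  b2 def {d,i} use {d}
  b3 def {d} use {t}
  b4 def {m} use {d}
  b5 def {i,t} use {i,t}
  b6 def {t,v} use ∅
  b7 def {t,v} use ∅

Backward fixpoint:
  b0 li=∅ lo={d,i,m,t}
  b1 li={d,i,m,t} lo={d,i,m,t}
  b2 li={d,m,t} lo={d,i,m,t}
  b3 li={t} lo=∅
  b4 li={d,i,t} lo={i,t}
  b5 li={i,t} lo=∅
  b6 li=∅ lo=∅
  b7 li=∅ lo=∅

live-out(b0) = ["d", "i", "m", "t"]

Answer: ["d", "i", "m", "t"]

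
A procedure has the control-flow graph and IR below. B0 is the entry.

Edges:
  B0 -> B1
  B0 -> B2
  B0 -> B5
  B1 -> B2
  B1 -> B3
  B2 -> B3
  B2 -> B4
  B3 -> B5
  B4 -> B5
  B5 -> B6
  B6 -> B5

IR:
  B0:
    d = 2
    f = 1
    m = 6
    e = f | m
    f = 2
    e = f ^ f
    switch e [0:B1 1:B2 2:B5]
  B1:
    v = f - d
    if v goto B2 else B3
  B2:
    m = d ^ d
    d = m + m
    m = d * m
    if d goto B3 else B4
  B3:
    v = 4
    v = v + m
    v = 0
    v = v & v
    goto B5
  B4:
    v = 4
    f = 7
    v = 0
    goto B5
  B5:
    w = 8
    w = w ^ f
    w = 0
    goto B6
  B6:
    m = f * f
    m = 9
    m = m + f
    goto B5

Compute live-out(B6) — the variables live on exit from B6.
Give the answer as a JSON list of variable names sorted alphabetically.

Answer: ["f"]

Derivation:
Per-block:
  B0: {d,e,f,m} / ∅
  B1: {v} / {d,f}
  B2: {d,m} / {d}
  B3: {v} / {m}
  B4: {f,v} / ∅
  B5: {w} / {f}
  B6: {m} / {f}

Liveness:
  B0: in=∅ out={d,f,m}
  B1: in={d,f,m} out={d,f,m}
  B2: in={d,f} out={f,m}
  B3: in={f,m} out={f}
  B4: in=∅ out={f}
  B5: in={f} out={f}
  B6: in={f} out={f}

live-out(B6) = ["f"]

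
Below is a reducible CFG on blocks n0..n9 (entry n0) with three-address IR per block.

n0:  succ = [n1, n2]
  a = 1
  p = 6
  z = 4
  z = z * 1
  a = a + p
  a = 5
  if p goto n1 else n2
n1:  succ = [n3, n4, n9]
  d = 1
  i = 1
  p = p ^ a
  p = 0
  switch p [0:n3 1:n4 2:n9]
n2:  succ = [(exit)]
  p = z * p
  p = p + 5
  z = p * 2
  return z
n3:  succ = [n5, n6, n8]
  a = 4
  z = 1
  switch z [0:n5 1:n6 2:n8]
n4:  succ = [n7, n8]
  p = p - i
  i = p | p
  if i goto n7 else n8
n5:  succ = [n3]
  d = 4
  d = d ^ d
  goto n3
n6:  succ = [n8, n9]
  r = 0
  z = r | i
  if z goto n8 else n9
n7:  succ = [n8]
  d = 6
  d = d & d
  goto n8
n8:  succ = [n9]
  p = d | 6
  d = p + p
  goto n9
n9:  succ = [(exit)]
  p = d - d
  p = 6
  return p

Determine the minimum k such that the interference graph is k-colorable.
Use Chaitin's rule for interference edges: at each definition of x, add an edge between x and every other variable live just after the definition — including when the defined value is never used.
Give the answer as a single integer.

Answer: 5

Analysis:
Block summaries:
  n0: def={a,p,z} ue=∅
  n1: def={d,i,p} ue={a,p}
  n2: def={p,z} ue={p,z}
  n3: def={a,z} ue=∅
  n4: def={i,p} ue={i,p}
  n5: def={d} ue=∅
  n6: def={r,z} ue={i}
  n7: def={d} ue=∅
  n8: def={d,p} ue={d}
  n9: def={p} ue={d}

Liveness:
  n0: in=∅ out={a,p,z}
  n1: in={a,p} out={d,i,p}
  n2: in={p,z} out=∅
  n3: in={d,i} out={d,i}
  n4: in={d,i,p} out={d}
  n5: in={i} out={d,i}
  n6: in={d,i} out={d}
  n7: in=∅ out={d}
  n8: in={d} out={d}
  n9: in={d} out=∅

Interfere edges:
  a: {d,i,p,z}
  d: {a,i,p,r,z}
  i: {a,d,p,r,z}
  p: {a,d,i,z}
  r: {d,i}
  z: {a,d,i,p}

Colouring:
  {a,d,i,p,z} pairwise interfere (5-clique) ⇒ χ ≥ 5
  5-colouring: c0={d}  c1={i}  c2={a,r}  c3={p}  c4={z}
  χ = 5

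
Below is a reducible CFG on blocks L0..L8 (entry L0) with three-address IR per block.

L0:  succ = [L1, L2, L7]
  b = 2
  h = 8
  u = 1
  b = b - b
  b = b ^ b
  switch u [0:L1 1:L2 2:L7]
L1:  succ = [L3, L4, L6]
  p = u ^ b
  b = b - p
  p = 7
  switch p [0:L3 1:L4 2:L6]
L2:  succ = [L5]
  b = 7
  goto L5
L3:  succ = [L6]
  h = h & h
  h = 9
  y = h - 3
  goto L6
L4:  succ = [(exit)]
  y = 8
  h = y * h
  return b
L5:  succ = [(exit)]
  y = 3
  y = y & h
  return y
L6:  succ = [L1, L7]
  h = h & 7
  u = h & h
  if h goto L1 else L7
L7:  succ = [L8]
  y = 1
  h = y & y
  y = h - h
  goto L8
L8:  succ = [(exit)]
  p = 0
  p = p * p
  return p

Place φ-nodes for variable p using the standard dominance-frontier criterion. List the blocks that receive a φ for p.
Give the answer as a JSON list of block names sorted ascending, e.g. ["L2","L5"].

Answer: ["L1", "L7"]

Working:
idom tree: L1←L0 L2←L0 L3←L1 L4←L1 L5←L2 L6←L1 L7←L0 L8←L7
Dom∩ at merges:
  L1: preds {L0,L6}: {L0} ∩ {L0,L1,L6} = {L0}; idom=L0
  L6: preds {L1,L3}: {L0,L1} ∩ {L0,L1,L3} = {L0,L1}; idom=L1
  L7: preds {L0,L6}: {L0} ∩ {L0,L1,L6} = {L0}; idom=L0

Frontier:
  L1←L0: walk · to L0
  L1←L6: walk L6→L1 to L0
  L6←L1: walk · to L1
  L6←L3: walk L3 to L1
  L7←L0: walk · to L0
  L7←L6: walk L6→L1 to L0
  DF(L0)=∅
  DF(L1)={L1,L7}
  DF(L2)=∅
  DF(L3)={L6}
  DF(L4)=∅
  DF(L5)=∅
  DF(L6)={L1,L7}
  DF(L7)=∅
  DF(L8)=∅

φ for p: defs {L1,L8}
  DF⁺ = {L1,L7}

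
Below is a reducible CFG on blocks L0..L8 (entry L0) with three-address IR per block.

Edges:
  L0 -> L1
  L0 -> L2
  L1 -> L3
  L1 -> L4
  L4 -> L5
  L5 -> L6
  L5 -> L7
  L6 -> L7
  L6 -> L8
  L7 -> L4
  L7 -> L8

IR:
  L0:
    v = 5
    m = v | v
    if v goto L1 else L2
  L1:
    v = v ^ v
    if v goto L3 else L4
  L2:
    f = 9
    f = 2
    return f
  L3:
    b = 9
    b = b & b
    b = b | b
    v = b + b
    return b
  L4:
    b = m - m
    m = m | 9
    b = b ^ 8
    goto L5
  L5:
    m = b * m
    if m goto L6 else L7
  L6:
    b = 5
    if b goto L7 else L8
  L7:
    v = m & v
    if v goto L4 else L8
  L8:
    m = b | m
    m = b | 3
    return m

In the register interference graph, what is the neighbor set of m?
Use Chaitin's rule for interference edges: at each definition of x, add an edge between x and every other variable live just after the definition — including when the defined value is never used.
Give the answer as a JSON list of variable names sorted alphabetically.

Block summaries:
  L0: def={m,v} ue=∅
  L1: def={v} ue={v}
  L2: def={f} ue=∅
  L3: def={b,v} ue=∅
  L4: def={b,m} ue={m}
  L5: def={m} ue={b,m}
  L6: def={b} ue=∅
  L7: def={v} ue={m,v}
  L8: def={m} ue={b,m}

Liveness:
  live L0: ∅→{m,v}
  live L1: {m,v}→{m,v}
  live L2: ∅→∅
  live L3: ∅→∅
  live L4: {m,v}→{b,m,v}
  live L5: {b,m,v}→{b,m,v}
  live L6: {m,v}→{b,m,v}
  live L7: {b,m,v}→{b,m,v}
  live L8: {b,m}→∅

Conflict graph:
  b: {m,v}
  f: ∅
  m: {b,v}
  v: {b,m}

N(m) = ["b", "v"]

Answer: ["b", "v"]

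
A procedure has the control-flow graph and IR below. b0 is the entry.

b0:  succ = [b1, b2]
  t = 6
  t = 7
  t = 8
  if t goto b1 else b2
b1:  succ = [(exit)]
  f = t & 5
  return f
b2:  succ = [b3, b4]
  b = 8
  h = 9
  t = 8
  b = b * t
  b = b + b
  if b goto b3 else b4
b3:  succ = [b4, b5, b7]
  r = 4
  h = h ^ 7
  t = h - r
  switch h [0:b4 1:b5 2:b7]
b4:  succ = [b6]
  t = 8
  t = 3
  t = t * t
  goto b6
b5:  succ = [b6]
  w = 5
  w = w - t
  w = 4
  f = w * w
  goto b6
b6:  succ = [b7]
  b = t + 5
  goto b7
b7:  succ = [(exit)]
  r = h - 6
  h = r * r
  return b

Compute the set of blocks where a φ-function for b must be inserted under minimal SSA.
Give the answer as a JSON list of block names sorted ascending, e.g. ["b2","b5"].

Answer: ["b7"]

Analysis:
idom tree: b1←b0 b2←b0 b3←b2 b4←b2 b5←b3 b6←b2 b7←b2
Dom∩ at merges:
  b4: preds {b2,b3}: {b0,b2} ∩ {b0,b2,b3} = {b0,b2}; idom=b2
  b6: preds {b4,b5}: {b0,b2,b4} ∩ {b0,b2,b3,b5} = {b0,b2}; idom=b2
  b7: preds {b3,b6}: {b0,b2,b3} ∩ {b0,b2,b6} = {b0,b2}; idom=b2

DF derivation:
  join b4 pred b2: · stop@b2
  join b4 pred b3: b3 stop@b2
  join b6 pred b4: b4 stop@b2
  join b6 pred b5: b5→b3 stop@b2
  join b7 pred b3: b3 stop@b2
  join b7 pred b6: b6 stop@b2
  DF(b0)=∅
  DF(b1)=∅
  DF(b2)=∅
  DF(b3)={b4,b6,b7}
  DF(b4)={b6}
  DF(b5)={b6}
  DF(b6)={b7}
  DF(b7)=∅

φ for b: defs {b2,b6}
  DF⁺ = {b7}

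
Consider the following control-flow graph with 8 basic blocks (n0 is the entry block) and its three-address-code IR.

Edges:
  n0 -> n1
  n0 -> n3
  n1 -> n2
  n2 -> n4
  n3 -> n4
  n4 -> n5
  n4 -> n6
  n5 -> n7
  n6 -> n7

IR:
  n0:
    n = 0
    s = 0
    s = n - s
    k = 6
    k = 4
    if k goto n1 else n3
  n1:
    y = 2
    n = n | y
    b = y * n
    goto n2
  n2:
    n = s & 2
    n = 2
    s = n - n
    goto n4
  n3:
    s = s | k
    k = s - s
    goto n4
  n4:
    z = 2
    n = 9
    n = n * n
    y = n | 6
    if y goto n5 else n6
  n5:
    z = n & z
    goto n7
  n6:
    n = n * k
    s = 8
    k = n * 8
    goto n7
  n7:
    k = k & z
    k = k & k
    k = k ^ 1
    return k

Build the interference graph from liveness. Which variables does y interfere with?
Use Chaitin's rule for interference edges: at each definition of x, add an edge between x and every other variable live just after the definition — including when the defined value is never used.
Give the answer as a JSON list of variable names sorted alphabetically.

def/use:
  n0: def={k,n,s} ue=∅
  n1: def={b,n,y} ue={n}
  n2: def={n,s} ue={s}
  n3: def={k,s} ue={k,s}
  n4: def={n,y,z} ue=∅
  n5: def={z} ue={n,z}
  n6: def={k,n,s} ue={k,n}
  n7: def={k} ue={k,z}

Liveness:
  n0: in=∅ out={k,n,s}
  n1: in={k,n,s} out={k,s}
  n2: in={k,s} out={k}
  n3: in={k,s} out={k}
  n4: in={k} out={k,n,z}
  n5: in={k,n,z} out={k,z}
  n6: in={k,n,z} out={k,z}
  n7: in={k,z} out=∅

Interfere edges:
  b — {k,s}
  k — {b,n,s,y,z}
  n — {k,s,y,z}
  s — {b,k,n,y,z}
  y — {k,n,s,z}
  z — {k,n,s,y}

N(y) = ["k", "n", "s", "z"]

Answer: ["k", "n", "s", "z"]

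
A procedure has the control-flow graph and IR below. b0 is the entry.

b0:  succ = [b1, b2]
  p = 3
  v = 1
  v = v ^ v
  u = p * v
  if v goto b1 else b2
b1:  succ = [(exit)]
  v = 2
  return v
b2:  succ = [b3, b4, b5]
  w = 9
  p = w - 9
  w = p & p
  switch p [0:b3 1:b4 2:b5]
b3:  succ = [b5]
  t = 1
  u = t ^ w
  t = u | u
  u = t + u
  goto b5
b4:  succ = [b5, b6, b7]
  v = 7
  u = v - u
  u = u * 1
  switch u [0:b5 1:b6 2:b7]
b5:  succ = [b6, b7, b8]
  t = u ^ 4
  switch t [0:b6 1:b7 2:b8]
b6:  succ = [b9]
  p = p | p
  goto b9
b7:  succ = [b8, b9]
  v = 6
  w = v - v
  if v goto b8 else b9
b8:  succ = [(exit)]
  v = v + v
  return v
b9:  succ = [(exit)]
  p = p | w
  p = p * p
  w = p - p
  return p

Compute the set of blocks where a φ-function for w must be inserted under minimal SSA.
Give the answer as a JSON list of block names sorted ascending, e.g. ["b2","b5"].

Answer: ["b8", "b9"]

Working:
idom tree: b1←b0 b2←b0 b3←b2 b4←b2 b5←b2 b6←b2 b7←b2 b8←b2 b9←b2
Dom at joins:
  b5: preds {b2,b3,b4}: {b0,b2} ∩ {b0,b2,b3} ∩ {b0,b2,b4} = {b0,b2}; idom=b2
  b6: preds {b4,b5}: {b0,b2,b4} ∩ {b0,b2,b5} = {b0,b2}; idom=b2
  b7: preds {b4,b5}: {b0,b2,b4} ∩ {b0,b2,b5} = {b0,b2}; idom=b2
  b8: preds {b5,b7}: {b0,b2,b5} ∩ {b0,b2,b7} = {b0,b2}; idom=b2
  b9: preds {b6,b7}: {b0,b2,b6} ∩ {b0,b2,b7} = {b0,b2}; idom=b2

Frontier:
  b5←b2: walk · to b2
  b5←b3: walk b3 to b2
  b5←b4: walk b4 to b2
  b6←b4: walk b4 to b2
  b6←b5: walk b5 to b2
  b7←b4: walk b4 to b2
  b7←b5: walk b5 to b2
  b8←b5: walk b5 to b2
  b8←b7: walk b7 to b2
  b9←b6: walk b6 to b2
  b9←b7: walk b7 to b2
  DF(b0)=∅
  DF(b1)=∅
  DF(b2)=∅
  DF(b3)={b5}
  DF(b4)={b5,b6,b7}
  DF(b5)={b6,b7,b8}
  DF(b6)={b9}
  DF(b7)={b8,b9}
  DF(b8)=∅
  DF(b9)=∅

φ for w: defs {b2,b7,b9}
  DF⁺ = {b8,b9}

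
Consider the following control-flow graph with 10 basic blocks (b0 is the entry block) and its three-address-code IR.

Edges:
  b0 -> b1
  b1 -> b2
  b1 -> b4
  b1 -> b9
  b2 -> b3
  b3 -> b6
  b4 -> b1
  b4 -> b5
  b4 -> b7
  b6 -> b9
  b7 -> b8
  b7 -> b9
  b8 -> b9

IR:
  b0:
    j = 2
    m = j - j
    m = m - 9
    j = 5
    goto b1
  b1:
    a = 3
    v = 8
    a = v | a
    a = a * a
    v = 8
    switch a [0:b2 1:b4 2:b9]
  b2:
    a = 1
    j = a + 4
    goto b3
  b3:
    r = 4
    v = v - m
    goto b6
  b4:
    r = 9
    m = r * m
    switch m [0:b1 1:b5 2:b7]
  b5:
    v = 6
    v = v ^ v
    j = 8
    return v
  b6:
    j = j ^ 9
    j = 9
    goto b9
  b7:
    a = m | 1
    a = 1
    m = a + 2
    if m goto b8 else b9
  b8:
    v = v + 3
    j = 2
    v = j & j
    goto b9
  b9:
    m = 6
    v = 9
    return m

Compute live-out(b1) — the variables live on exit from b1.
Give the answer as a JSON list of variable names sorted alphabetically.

Answer: ["m", "v"]

Derivation:
def/use:
  b0: def={j,m} ue=∅
  b1: def={a,v} ue=∅
  b2: def={a,j} ue=∅
  b3: def={r,v} ue={m,v}
  b4: def={m,r} ue={m}
  b5: def={j,v} ue=∅
  b6: def={j} ue={j}
  b7: def={a,m} ue={m}
  b8: def={j,v} ue={v}
  b9: def={m,v} ue=∅

Backward fixpoint:
  b0 li=∅ lo={m}
  b1 li={m} lo={m,v}
  b2 li={m,v} lo={j,m,v}
  b3 li={j,m,v} lo={j}
  b4 li={m,v} lo={m,v}
  b5 li=∅ lo=∅
  b6 li={j} lo=∅
  b7 li={m,v} lo={v}
  b8 li={v} lo=∅
  b9 li=∅ lo=∅

live-out(b1) = ["m", "v"]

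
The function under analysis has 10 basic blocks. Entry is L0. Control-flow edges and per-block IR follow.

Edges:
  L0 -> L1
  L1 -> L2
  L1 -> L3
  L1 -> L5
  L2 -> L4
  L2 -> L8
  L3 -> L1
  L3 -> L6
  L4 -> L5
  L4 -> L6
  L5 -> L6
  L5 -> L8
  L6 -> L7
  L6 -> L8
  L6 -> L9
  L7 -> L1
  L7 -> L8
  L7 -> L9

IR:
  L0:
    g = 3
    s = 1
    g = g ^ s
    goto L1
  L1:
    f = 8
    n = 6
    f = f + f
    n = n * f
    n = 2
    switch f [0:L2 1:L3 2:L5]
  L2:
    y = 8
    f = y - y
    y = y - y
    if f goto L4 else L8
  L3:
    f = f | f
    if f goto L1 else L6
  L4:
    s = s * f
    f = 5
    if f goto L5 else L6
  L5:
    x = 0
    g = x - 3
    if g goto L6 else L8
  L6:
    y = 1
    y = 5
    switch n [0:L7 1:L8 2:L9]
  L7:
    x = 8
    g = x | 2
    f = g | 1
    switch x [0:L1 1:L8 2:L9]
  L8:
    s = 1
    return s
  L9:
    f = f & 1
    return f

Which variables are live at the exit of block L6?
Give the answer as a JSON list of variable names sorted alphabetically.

def/use:
  L0: {g,s} / ∅
  L1: {f,n} / ∅
  L2: {f,y} / ∅
  L3: {f} / {f}
  L4: {f,s} / {f,s}
  L5: {g,x} / ∅
  L6: {y} / {n}
  L7: {f,g,x} / ∅
  L8: {s} / ∅
  L9: {f} / {f}

Liveness:
  L0: in=∅ out={s}
  L1: in={s} out={f,n,s}
  L2: in={n,s} out={f,n,s}
  L3: in={f,n,s} out={f,n,s}
  L4: in={f,n,s} out={f,n,s}
  L5: in={f,n,s} out={f,n,s}
  L6: in={f,n,s} out={f,s}
  L7: in={s} out={f,s}
  L8: in=∅ out=∅
  L9: in={f} out=∅

live-out(L6) = ["f", "s"]

Answer: ["f", "s"]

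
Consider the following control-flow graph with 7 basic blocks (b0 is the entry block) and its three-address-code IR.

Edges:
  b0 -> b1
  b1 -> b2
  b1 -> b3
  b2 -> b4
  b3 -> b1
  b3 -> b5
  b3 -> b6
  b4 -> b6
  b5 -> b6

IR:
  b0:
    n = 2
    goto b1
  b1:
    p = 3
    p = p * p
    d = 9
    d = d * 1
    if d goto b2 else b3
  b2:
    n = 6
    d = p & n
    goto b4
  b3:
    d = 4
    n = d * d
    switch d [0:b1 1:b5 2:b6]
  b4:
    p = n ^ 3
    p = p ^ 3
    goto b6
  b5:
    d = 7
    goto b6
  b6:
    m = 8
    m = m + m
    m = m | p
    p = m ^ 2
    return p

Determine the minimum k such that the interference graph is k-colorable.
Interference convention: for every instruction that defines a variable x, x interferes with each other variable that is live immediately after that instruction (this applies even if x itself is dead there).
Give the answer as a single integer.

Answer: 3

Derivation:
Per-block:
  b0 def {n} use ∅
  b1 def {d,p} use ∅
  b2 def {d,n} use {p}
  b3 def {d,n} use ∅
  b4 def {p} use {n}
  b5 def {d} use ∅
  b6 def {m,p} use {p}

Backward fixpoint:
  b0: in=∅ out=∅
  b1: in=∅ out={p}
  b2: in={p} out={n}
  b3: in={p} out={p}
  b4: in={n} out={p}
  b5: in={p} out={p}
  b6: in={p} out=∅

Interference:
  d: {n,p}
  m: {p}
  n: {d,p}
  p: {d,m,n}

Chromatic number:
  lower bound: {d,n,p} mutually conflict ⇒ χ ≥ 3
  assign d→r1 m→r1 n→r2 p→r0 — no edge inside a register ⇒ χ ≤ 3
  χ = 3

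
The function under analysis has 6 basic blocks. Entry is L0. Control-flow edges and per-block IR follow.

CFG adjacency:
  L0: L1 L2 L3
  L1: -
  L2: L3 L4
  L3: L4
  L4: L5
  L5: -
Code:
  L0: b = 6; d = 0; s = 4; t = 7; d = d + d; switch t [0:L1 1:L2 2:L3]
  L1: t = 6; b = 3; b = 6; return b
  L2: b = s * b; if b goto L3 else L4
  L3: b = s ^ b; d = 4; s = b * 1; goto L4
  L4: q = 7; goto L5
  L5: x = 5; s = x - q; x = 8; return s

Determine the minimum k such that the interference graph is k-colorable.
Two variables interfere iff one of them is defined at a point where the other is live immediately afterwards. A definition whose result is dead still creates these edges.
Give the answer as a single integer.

Answer: 4

Working:
def/use:
  L0 def {b,d,s,t} use ∅
  L1 def {b,t} use ∅
  L2 def {b} use {b,s}
  L3 def {b,d,s} use {b,s}
  L4 def {q} use ∅
  L5 def {s,x} use {q}

Live sets:
  live L0: ∅→{b,s}
  live L1: ∅→∅
  live L2: {b,s}→{b,s}
  live L3: {b,s}→∅
  live L4: ∅→{q}
  live L5: {q}→∅

Interfere edges:
  b↔{d,s,t}
  d↔{b,s,t}
  q↔{x}
  s↔{b,d,t,x}
  t↔{b,d,s}
  x↔{q,s}

Registers:
  lower bound: {b,d,s,t} mutually conflict ⇒ χ ≥ 4
  4-colouring: r0={q,s}  r1={b,x}  r2={d}  r3={t}
  χ = 4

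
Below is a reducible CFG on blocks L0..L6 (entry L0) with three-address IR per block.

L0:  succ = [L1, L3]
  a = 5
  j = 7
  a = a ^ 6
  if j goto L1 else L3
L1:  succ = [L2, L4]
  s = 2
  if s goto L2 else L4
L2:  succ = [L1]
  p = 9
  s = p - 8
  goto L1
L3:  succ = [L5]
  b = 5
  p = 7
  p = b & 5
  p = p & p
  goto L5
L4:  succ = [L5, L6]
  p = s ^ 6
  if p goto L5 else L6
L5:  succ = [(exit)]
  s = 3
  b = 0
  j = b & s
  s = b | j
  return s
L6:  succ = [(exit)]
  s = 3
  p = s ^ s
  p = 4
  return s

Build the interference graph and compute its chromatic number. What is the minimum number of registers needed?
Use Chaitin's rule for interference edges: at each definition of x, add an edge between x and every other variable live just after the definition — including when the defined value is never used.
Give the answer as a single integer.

Block summaries:
  L0 def {a,j} use ∅
  L1 def {s} use ∅
  L2 def {p,s} use ∅
  L3 def {b,p} use ∅
  L4 def {p} use {s}
  L5 def {b,j,s} use ∅
  L6 def {p,s} use ∅

Backward fixpoint:
  L0 li=∅ lo=∅
  L1 li=∅ lo={s}
  L2 li=∅ lo=∅
  L3 li=∅ lo=∅
  L4 li={s} lo=∅
  L5 li=∅ lo=∅
  L6 li=∅ lo=∅

Conflict graph:
  a — {j}
  b — {j,p,s}
  j — {a,b}
  p — {b,s}
  s — {b,p}

Chromatic number:
  clique {b,p,s} ⇒ need ≥ 3
  3-colouring: c0={a,b}  c1={j,p}  c2={s}
  χ = 3

Answer: 3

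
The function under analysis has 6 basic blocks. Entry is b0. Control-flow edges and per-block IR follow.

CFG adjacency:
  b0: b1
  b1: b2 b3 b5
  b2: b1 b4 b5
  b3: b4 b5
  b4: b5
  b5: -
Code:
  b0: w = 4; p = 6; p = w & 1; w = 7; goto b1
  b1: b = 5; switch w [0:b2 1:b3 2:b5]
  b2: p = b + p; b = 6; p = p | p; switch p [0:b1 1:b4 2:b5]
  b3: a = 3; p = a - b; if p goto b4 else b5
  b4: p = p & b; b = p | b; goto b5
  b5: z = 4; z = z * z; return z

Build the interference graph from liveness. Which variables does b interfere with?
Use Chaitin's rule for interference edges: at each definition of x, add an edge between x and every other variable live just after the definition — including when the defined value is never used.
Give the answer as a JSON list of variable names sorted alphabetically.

Block summaries:
  b0: def={p,w} ue=∅
  b1: def={b} ue={w}
  b2: def={b,p} ue={b,p}
  b3: def={a,p} ue={b}
  b4: def={b,p} ue={b,p}
  b5: def={z} ue=∅

Backward fixpoint:
  b0 li=∅ lo={p,w}
  b1 li={p,w} lo={b,p,w}
  b2 li={b,p,w} lo={b,p,w}
  b3 li={b} lo={b,p}
  b4 li={b,p} lo=∅
  b5 li=∅ lo=∅

Conflict graph:
  a: {b}
  b: {a,p,w}
  p: {b,w}
  w: {b,p}
  z: ∅

N(b) = ["a", "p", "w"]

Answer: ["a", "p", "w"]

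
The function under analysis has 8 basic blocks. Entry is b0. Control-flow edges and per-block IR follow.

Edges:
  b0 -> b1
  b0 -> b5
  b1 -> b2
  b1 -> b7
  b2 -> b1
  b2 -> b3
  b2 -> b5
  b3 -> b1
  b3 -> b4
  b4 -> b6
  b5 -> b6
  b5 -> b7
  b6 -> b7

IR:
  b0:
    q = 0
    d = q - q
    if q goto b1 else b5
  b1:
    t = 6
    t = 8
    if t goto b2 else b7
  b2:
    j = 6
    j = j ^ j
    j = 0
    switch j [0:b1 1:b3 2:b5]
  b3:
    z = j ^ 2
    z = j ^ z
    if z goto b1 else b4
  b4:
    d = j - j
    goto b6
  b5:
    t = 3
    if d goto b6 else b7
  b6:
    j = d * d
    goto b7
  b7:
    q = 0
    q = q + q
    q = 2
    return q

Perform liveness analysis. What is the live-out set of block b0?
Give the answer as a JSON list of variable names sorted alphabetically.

def/use:
  b0: def={d,q} ue=∅
  b1: def={t} ue=∅
  b2: def={j} ue=∅
  b3: def={z} ue={j}
  b4: def={d} ue={j}
  b5: def={t} ue={d}
  b6: def={j} ue={d}
  b7: def={q} ue=∅

Live sets:
  b0: in=∅ out={d}
  b1: in={d} out={d}
  b2: in={d} out={d,j}
  b3: in={d,j} out={d,j}
  b4: in={j} out={d}
  b5: in={d} out={d}
  b6: in={d} out=∅
  b7: in=∅ out=∅

live-out(b0) = ["d"]

Answer: ["d"]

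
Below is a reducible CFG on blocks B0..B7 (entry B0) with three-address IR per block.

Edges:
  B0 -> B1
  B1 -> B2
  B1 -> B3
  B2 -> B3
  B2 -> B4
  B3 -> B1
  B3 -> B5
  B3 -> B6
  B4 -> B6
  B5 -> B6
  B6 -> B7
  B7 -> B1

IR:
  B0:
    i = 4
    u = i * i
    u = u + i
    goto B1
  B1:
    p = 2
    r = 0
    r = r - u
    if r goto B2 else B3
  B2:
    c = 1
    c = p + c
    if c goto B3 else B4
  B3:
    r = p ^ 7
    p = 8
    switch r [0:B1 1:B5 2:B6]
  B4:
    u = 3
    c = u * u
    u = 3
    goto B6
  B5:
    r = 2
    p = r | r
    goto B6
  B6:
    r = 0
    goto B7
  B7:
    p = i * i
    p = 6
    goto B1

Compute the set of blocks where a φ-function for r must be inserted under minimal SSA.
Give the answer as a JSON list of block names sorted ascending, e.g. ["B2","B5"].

Answer: ["B1", "B6"]

Derivation:
idom tree: B1←B0 B2←B1 B3←B1 B4←B2 B5←B3 B6←B1 B7←B6
Dom at joins:
  B1: preds {B0,B3,B7}: {B0} ∩ {B0,B1,B3} ∩ {B0,B1,B6,B7} = {B0}; idom=B0
  B3: preds {B1,B2}: {B0,B1} ∩ {B0,B1,B2} = {B0,B1}; idom=B1
  B6: preds {B3,B4,B5}: {B0,B1,B3} ∩ {B0,B1,B2,B4} ∩ {B0,B1,B3,B5} = {B0,B1}; idom=B1

Frontier:
  join B1 pred B0: · stop@B0
  join B1 pred B3: B3→B1 stop@B0
  join B1 pred B7: B7→B6→B1 stop@B0
  join B3 pred B1: · stop@B1
  join B3 pred B2: B2 stop@B1
  join B6 pred B3: B3 stop@B1
  join B6 pred B4: B4→B2 stop@B1
  join B6 pred B5: B5→B3 stop@B1
  DF(B0)=∅
  DF(B1)={B1}
  DF(B2)={B3,B6}
  DF(B3)={B1,B6}
  DF(B4)={B6}
  DF(B5)={B6}
  DF(B6)={B1}
  DF(B7)={B1}

φ for r: defs {B1,B3,B5,B6}
  DF⁺ = {B1,B6}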